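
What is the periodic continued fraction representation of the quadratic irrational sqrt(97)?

Write x_i = (sqrt(97) + m_i)/d_i with (m_0, d_0) = (0, 1). a_0 = floor(sqrt(97)) = 9, since 9^2 = 81 <= 97 < 100 = 10^2.
Iterate m_{i+1} = d_i*a_i - m_i, d_{i+1} = (97 - m_{i+1}^2)/d_i, a_{i+1} = floor((a_0 + m_{i+1})/d_{i+1}):
  m_1 = 1*9 - 0 = 9, d_1 = (97 - 9^2)/1 = 16/1 = 16, a_1 = floor((9 + 9)/16) = 1.
  m_2 = 16*1 - 9 = 7, d_2 = (97 - 7^2)/16 = 48/16 = 3, a_2 = floor((9 + 7)/3) = 5.
  m_3 = 3*5 - 7 = 8, d_3 = (97 - 8^2)/3 = 33/3 = 11, a_3 = floor((9 + 8)/11) = 1.
  m_4 = 11*1 - 8 = 3, d_4 = (97 - 3^2)/11 = 88/11 = 8, a_4 = floor((9 + 3)/8) = 1.
  m_5 = 8*1 - 3 = 5, d_5 = (97 - 5^2)/8 = 72/8 = 9, a_5 = floor((9 + 5)/9) = 1.
  m_6 = 9*1 - 5 = 4, d_6 = (97 - 4^2)/9 = 81/9 = 9, a_6 = floor((9 + 4)/9) = 1.
  m_7 = 9*1 - 4 = 5, d_7 = (97 - 5^2)/9 = 72/9 = 8, a_7 = floor((9 + 5)/8) = 1.
  m_8 = 8*1 - 5 = 3, d_8 = (97 - 3^2)/8 = 88/8 = 11, a_8 = floor((9 + 3)/11) = 1.
  m_9 = 11*1 - 3 = 8, d_9 = (97 - 8^2)/11 = 33/11 = 3, a_9 = floor((9 + 8)/3) = 5.
  m_10 = 3*5 - 8 = 7, d_10 = (97 - 7^2)/3 = 48/3 = 16, a_10 = floor((9 + 7)/16) = 1.
  m_11 = 16*1 - 7 = 9, d_11 = (97 - 9^2)/16 = 16/16 = 1, a_11 = floor((9 + 9)/1) = 18.
  m_12 = 1*18 - 9 = 9, d_12 = (97 - 9^2)/1 = 16/1 = 16: (m_12, d_12) = (m_1, d_1) = (9, 16), so from here the quotients repeat a_1, ..., a_11; the period length is 11.
Hence the expansion of sqrt(97) is a_0 = 9 followed by the repeating block 1, 5, 1, 1, 1, 1, 1, 1, 5, 1, 18 (period 11).

[9; (1, 5, 1, 1, 1, 1, 1, 1, 5, 1, 18)]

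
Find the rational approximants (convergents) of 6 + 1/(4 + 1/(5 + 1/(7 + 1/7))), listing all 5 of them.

Using the convergent recurrence p_i = a_i*p_{i-1} + p_{i-2}, q_i = a_i*q_{i-1} + q_{i-2} with p_{-2}=0, p_{-1}=1, q_{-2}=1, q_{-1}=0:
  i=0: a_0=6, p_0 = 6*1 + 0 = 6, q_0 = 6*0 + 1 = 1.
  i=1: a_1=4, p_1 = 4*6 + 1 = 25, q_1 = 4*1 + 0 = 4.
  i=2: a_2=5, p_2 = 5*25 + 6 = 131, q_2 = 5*4 + 1 = 21.
  i=3: a_3=7, p_3 = 7*131 + 25 = 942, q_3 = 7*21 + 4 = 151.
  i=4: a_4=7, p_4 = 7*942 + 131 = 6725, q_4 = 7*151 + 21 = 1078.

6/1, 25/4, 131/21, 942/151, 6725/1078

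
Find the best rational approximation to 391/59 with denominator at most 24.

53/8

Expand x = 391/59 as a continued fraction with the Euclidean algorithm:
  391 = 6*59 + 37, so a_0 = 6.
  59 = 1*37 + 22, so a_1 = 1.
  37 = 1*22 + 15, so a_2 = 1.
  22 = 1*15 + 7, so a_3 = 1.
  15 = 2*7 + 1, so a_4 = 2.
  7 = 7*1 + 0, so a_5 = 7.
so x = [6; 1, 1, 1, 2, 7].
Convergents (p_i = a_i*p_{i-1} + p_{i-2}, q_i = a_i*q_{i-1} + q_{i-2} with p_{-2}=0, p_{-1}=1, q_{-2}=1, q_{-1}=0), until the denominator exceeds 24:
  i=0: a_0=6, p_0 = 6*1 + 0 = 6, q_0 = 6*0 + 1 = 1.
  i=1: a_1=1, p_1 = 1*6 + 1 = 7, q_1 = 1*1 + 0 = 1.
  i=2: a_2=1, p_2 = 1*7 + 6 = 13, q_2 = 1*1 + 1 = 2.
  i=3: a_3=1, p_3 = 1*13 + 7 = 20, q_3 = 1*2 + 1 = 3.
  i=4: a_4=2, p_4 = 2*20 + 13 = 53, q_4 = 2*3 + 2 = 8.
  i=5: a_5=7, p_5 = 7*53 + 20 = 391, q_5 = 7*8 + 3 = 59.
q_5 = 59 > 24, so the last convergent with denominator <= 24 is p_4/q_4 = 53/8.
The closest fraction with denominator <= 24 is either p_4/q_4 or the intermediate fraction (k*p_4 + p_3)/(k*q_4 + q_3) with the largest k >= 1 whose denominator stays <= 24; these approach x as k grows, and every other convergent or intermediate fraction in range is farther away.
Largest k: floor((24 - q_3)/q_4) = floor((24 - 3)/8) = 2.
That gives (2*53 + 20)/(2*8 + 3) = 126/19.
Compare the errors: |x - 53/8| = |391*8 - 53*59|/(59*8) = 1/472, and |x - 126/19| = |391*19 - 126*59|/(59*19) = 5/1121.
Cross-multiplying, 1*1121 = 1121 < 2360 = 5*472, so 1/472 is smaller: the convergent 53/8 is closer to x than 126/19.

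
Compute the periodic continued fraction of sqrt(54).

[7; (2, 1, 6, 1, 2, 14)]

Write x_i = (sqrt(54) + m_i)/d_i with (m_0, d_0) = (0, 1). a_0 = floor(sqrt(54)) = 7, since 7^2 = 49 <= 54 < 64 = 8^2.
Iterate m_{i+1} = d_i*a_i - m_i, d_{i+1} = (54 - m_{i+1}^2)/d_i, a_{i+1} = floor((a_0 + m_{i+1})/d_{i+1}):
  m_1 = 1*7 - 0 = 7, d_1 = (54 - 7^2)/1 = 5/1 = 5, a_1 = floor((7 + 7)/5) = 2.
  m_2 = 5*2 - 7 = 3, d_2 = (54 - 3^2)/5 = 45/5 = 9, a_2 = floor((7 + 3)/9) = 1.
  m_3 = 9*1 - 3 = 6, d_3 = (54 - 6^2)/9 = 18/9 = 2, a_3 = floor((7 + 6)/2) = 6.
  m_4 = 2*6 - 6 = 6, d_4 = (54 - 6^2)/2 = 18/2 = 9, a_4 = floor((7 + 6)/9) = 1.
  m_5 = 9*1 - 6 = 3, d_5 = (54 - 3^2)/9 = 45/9 = 5, a_5 = floor((7 + 3)/5) = 2.
  m_6 = 5*2 - 3 = 7, d_6 = (54 - 7^2)/5 = 5/5 = 1, a_6 = floor((7 + 7)/1) = 14.
  m_7 = 1*14 - 7 = 7, d_7 = (54 - 7^2)/1 = 5/1 = 5: (m_7, d_7) = (m_1, d_1) = (7, 5), so from here the quotients repeat a_1, ..., a_6; the period length is 6.
Hence the expansion of sqrt(54) is a_0 = 7 followed by the repeating block 2, 1, 6, 1, 2, 14 (period 6).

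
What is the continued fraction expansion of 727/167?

Run the Euclidean algorithm on 727 and 167; the successive quotients are the partial quotients a_0, a_1, ... (each step inverts the fractional part left over by the previous one):
  727 = 4*167 + 59, so a_0 = 4.
  167 = 2*59 + 49, so a_1 = 2.
  59 = 1*49 + 10, so a_2 = 1.
  49 = 4*10 + 9, so a_3 = 4.
  10 = 1*9 + 1, so a_4 = 1.
  9 = 9*1 + 0, so a_5 = 9.
The remainder reaches 0 after 6 divisions, so the expansion has 6 partial quotients, read off in order.

[4; 2, 1, 4, 1, 9]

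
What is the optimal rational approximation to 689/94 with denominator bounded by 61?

447/61

Expand x = 689/94 as a continued fraction with the Euclidean algorithm:
  689 = 7*94 + 31, so a_0 = 7.
  94 = 3*31 + 1, so a_1 = 3.
  31 = 31*1 + 0, so a_2 = 31.
so x = [7; 3, 31].
Convergents (p_i = a_i*p_{i-1} + p_{i-2}, q_i = a_i*q_{i-1} + q_{i-2} with p_{-2}=0, p_{-1}=1, q_{-2}=1, q_{-1}=0), until the denominator exceeds 61:
  i=0: a_0=7, p_0 = 7*1 + 0 = 7, q_0 = 7*0 + 1 = 1.
  i=1: a_1=3, p_1 = 3*7 + 1 = 22, q_1 = 3*1 + 0 = 3.
  i=2: a_2=31, p_2 = 31*22 + 7 = 689, q_2 = 31*3 + 1 = 94.
q_2 = 94 > 61, so the last convergent with denominator <= 61 is p_1/q_1 = 22/3.
The closest fraction with denominator <= 61 is either p_1/q_1 or the intermediate fraction (k*p_1 + p_0)/(k*q_1 + q_0) with the largest k >= 1 whose denominator stays <= 61; these approach x as k grows, and every other convergent or intermediate fraction in range is farther away.
Largest k: floor((61 - q_0)/q_1) = floor((61 - 1)/3) = 20.
That gives (20*22 + 7)/(20*3 + 1) = 447/61.
Compare the errors: |x - 22/3| = |689*3 - 22*94|/(94*3) = 1/282, and |x - 447/61| = |689*61 - 447*94|/(94*61) = 11/5734.
Cross-multiplying, 11*282 = 3102 < 5734 = 1*5734, so 11/5734 is smaller: the intermediate fraction 447/61 is closer to x than 22/3.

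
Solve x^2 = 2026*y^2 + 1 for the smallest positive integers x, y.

(x, y) = (4051, 90)

First expand sqrt(2026) as a continued fraction. With x_i = (sqrt(2026) + m_i)/d_i and (m_0, d_0) = (0, 1): a_0 = floor(sqrt(2026)) = 45, since 45^2 = 2025 <= 2026 < 2116 = 46^2.
Iterate m_{i+1} = d_i*a_i - m_i, d_{i+1} = (2026 - m_{i+1}^2)/d_i, a_{i+1} = floor((a_0 + m_{i+1})/d_{i+1}):
  m_1 = 1*45 - 0 = 45, d_1 = (2026 - 45^2)/1 = 1/1 = 1, a_1 = floor((45 + 45)/1) = 90.
  m_2 = 1*90 - 45 = 45, d_2 = (2026 - 45^2)/1 = 1/1 = 1: (m_2, d_2) = (m_1, d_1) = (45, 1), so from here the quotient a_1 repeats; the period length is 1.
So sqrt(2026) = [45; (90)] with period length k = 1.
k is odd, so (p_{k-1}, q_{k-1}) only solves x^2 - 2026y^2 = -1 and the fundamental solution of x^2 - 2026y^2 = 1 is (p_{2k-1}, q_{2k-1}) = (p_1, q_1); compute convergents through index 1, running through the period twice.
Convergents (p_i = a_i*p_{i-1} + p_{i-2}, q_i = a_i*q_{i-1} + q_{i-2} with p_{-2}=0, p_{-1}=1, q_{-2}=1, q_{-1}=0):
  i=0: a_0=45, p_0 = 45*1 + 0 = 45, q_0 = 45*0 + 1 = 1.
  i=1: a_1=90, p_1 = 90*45 + 1 = 4051, q_1 = 90*1 + 0 = 90.
Indeed p_0^2 - 2026*q_0^2 = 2025 - 2026 = -1, not +1.
Check: 4051^2 - 2026*90^2 = 16410601 - 16410600 = 1, so (x, y) = (4051, 90) solves the equation, and by the theorem it is the least positive solution.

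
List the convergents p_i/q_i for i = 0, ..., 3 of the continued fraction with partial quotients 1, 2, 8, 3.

1/1, 3/2, 25/17, 78/53

Using the convergent recurrence p_i = a_i*p_{i-1} + p_{i-2}, q_i = a_i*q_{i-1} + q_{i-2} with p_{-2}=0, p_{-1}=1, q_{-2}=1, q_{-1}=0:
  i=0: a_0=1, p_0 = 1*1 + 0 = 1, q_0 = 1*0 + 1 = 1.
  i=1: a_1=2, p_1 = 2*1 + 1 = 3, q_1 = 2*1 + 0 = 2.
  i=2: a_2=8, p_2 = 8*3 + 1 = 25, q_2 = 8*2 + 1 = 17.
  i=3: a_3=3, p_3 = 3*25 + 3 = 78, q_3 = 3*17 + 2 = 53.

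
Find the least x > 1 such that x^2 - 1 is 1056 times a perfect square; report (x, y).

(x, y) = (65, 2)

First expand sqrt(1056) as a continued fraction. With x_i = (sqrt(1056) + m_i)/d_i and (m_0, d_0) = (0, 1): a_0 = floor(sqrt(1056)) = 32, since 32^2 = 1024 <= 1056 < 1089 = 33^2.
Iterate m_{i+1} = d_i*a_i - m_i, d_{i+1} = (1056 - m_{i+1}^2)/d_i, a_{i+1} = floor((a_0 + m_{i+1})/d_{i+1}):
  m_1 = 1*32 - 0 = 32, d_1 = (1056 - 32^2)/1 = 32/1 = 32, a_1 = floor((32 + 32)/32) = 2.
  m_2 = 32*2 - 32 = 32, d_2 = (1056 - 32^2)/32 = 32/32 = 1, a_2 = floor((32 + 32)/1) = 64.
  m_3 = 1*64 - 32 = 32, d_3 = (1056 - 32^2)/1 = 32/1 = 32: (m_3, d_3) = (m_1, d_1) = (32, 32), so from here the quotients repeat a_1, a_2; the period length is 2.
So sqrt(1056) = [32; (2, 64)] with period length k = 2.
k is even, so the fundamental solution of x^2 - 1056y^2 = 1 is (p_{k-1}, q_{k-1}) = (p_1, q_1); compute convergents through index 1.
Convergents (p_i = a_i*p_{i-1} + p_{i-2}, q_i = a_i*q_{i-1} + q_{i-2} with p_{-2}=0, p_{-1}=1, q_{-2}=1, q_{-1}=0):
  i=0: a_0=32, p_0 = 32*1 + 0 = 32, q_0 = 32*0 + 1 = 1.
  i=1: a_1=2, p_1 = 2*32 + 1 = 65, q_1 = 2*1 + 0 = 2.
Check: 65^2 - 1056*2^2 = 4225 - 4224 = 1, so (x, y) = (65, 2) solves the equation, and by the theorem it is the least positive solution.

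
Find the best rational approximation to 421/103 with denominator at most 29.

94/23

Expand x = 421/103 as a continued fraction with the Euclidean algorithm:
  421 = 4*103 + 9, so a_0 = 4.
  103 = 11*9 + 4, so a_1 = 11.
  9 = 2*4 + 1, so a_2 = 2.
  4 = 4*1 + 0, so a_3 = 4.
so x = [4; 11, 2, 4].
Convergents (p_i = a_i*p_{i-1} + p_{i-2}, q_i = a_i*q_{i-1} + q_{i-2} with p_{-2}=0, p_{-1}=1, q_{-2}=1, q_{-1}=0), until the denominator exceeds 29:
  i=0: a_0=4, p_0 = 4*1 + 0 = 4, q_0 = 4*0 + 1 = 1.
  i=1: a_1=11, p_1 = 11*4 + 1 = 45, q_1 = 11*1 + 0 = 11.
  i=2: a_2=2, p_2 = 2*45 + 4 = 94, q_2 = 2*11 + 1 = 23.
  i=3: a_3=4, p_3 = 4*94 + 45 = 421, q_3 = 4*23 + 11 = 103.
q_3 = 103 > 29, so the last convergent with denominator <= 29 is p_2/q_2 = 94/23.
The closest fraction with denominator <= 29 is either p_2/q_2 or the intermediate fraction (k*p_2 + p_1)/(k*q_2 + q_1) with the largest k >= 1 whose denominator stays <= 29; these approach x as k grows, and every other convergent or intermediate fraction in range is farther away.
Largest k: floor((29 - q_1)/q_2) = floor((29 - 11)/23) = 0.
Since k = 0, no intermediate fraction beyond p_2/q_2 has denominator <= 29, so the convergent 94/23 is the closest (its error is |421*23 - 94*103|/(103*23) = 1/2369).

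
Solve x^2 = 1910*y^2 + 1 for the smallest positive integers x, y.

(x, y) = (278479, 6372)

First expand sqrt(1910) as a continued fraction. With x_i = (sqrt(1910) + m_i)/d_i and (m_0, d_0) = (0, 1): a_0 = floor(sqrt(1910)) = 43, since 43^2 = 1849 <= 1910 < 1936 = 44^2.
Iterate m_{i+1} = d_i*a_i - m_i, d_{i+1} = (1910 - m_{i+1}^2)/d_i, a_{i+1} = floor((a_0 + m_{i+1})/d_{i+1}):
  m_1 = 1*43 - 0 = 43, d_1 = (1910 - 43^2)/1 = 61/1 = 61, a_1 = floor((43 + 43)/61) = 1.
  m_2 = 61*1 - 43 = 18, d_2 = (1910 - 18^2)/61 = 1586/61 = 26, a_2 = floor((43 + 18)/26) = 2.
  m_3 = 26*2 - 18 = 34, d_3 = (1910 - 34^2)/26 = 754/26 = 29, a_3 = floor((43 + 34)/29) = 2.
  m_4 = 29*2 - 34 = 24, d_4 = (1910 - 24^2)/29 = 1334/29 = 46, a_4 = floor((43 + 24)/46) = 1.
  m_5 = 46*1 - 24 = 22, d_5 = (1910 - 22^2)/46 = 1426/46 = 31, a_5 = floor((43 + 22)/31) = 2.
  m_6 = 31*2 - 22 = 40, d_6 = (1910 - 40^2)/31 = 310/31 = 10, a_6 = floor((43 + 40)/10) = 8.
  m_7 = 10*8 - 40 = 40, d_7 = (1910 - 40^2)/10 = 310/10 = 31, a_7 = floor((43 + 40)/31) = 2.
  m_8 = 31*2 - 40 = 22, d_8 = (1910 - 22^2)/31 = 1426/31 = 46, a_8 = floor((43 + 22)/46) = 1.
  m_9 = 46*1 - 22 = 24, d_9 = (1910 - 24^2)/46 = 1334/46 = 29, a_9 = floor((43 + 24)/29) = 2.
  m_10 = 29*2 - 24 = 34, d_10 = (1910 - 34^2)/29 = 754/29 = 26, a_10 = floor((43 + 34)/26) = 2.
  m_11 = 26*2 - 34 = 18, d_11 = (1910 - 18^2)/26 = 1586/26 = 61, a_11 = floor((43 + 18)/61) = 1.
  m_12 = 61*1 - 18 = 43, d_12 = (1910 - 43^2)/61 = 61/61 = 1, a_12 = floor((43 + 43)/1) = 86.
  m_13 = 1*86 - 43 = 43, d_13 = (1910 - 43^2)/1 = 61/1 = 61: (m_13, d_13) = (m_1, d_1) = (43, 61), so from here the quotients repeat a_1, ..., a_12; the period length is 12.
So sqrt(1910) = [43; (1, 2, 2, 1, 2, 8, 2, 1, 2, 2, 1, 86)] with period length k = 12.
k is even, so the fundamental solution of x^2 - 1910y^2 = 1 is (p_{k-1}, q_{k-1}) = (p_11, q_11); compute convergents through index 11.
Convergents (p_i = a_i*p_{i-1} + p_{i-2}, q_i = a_i*q_{i-1} + q_{i-2} with p_{-2}=0, p_{-1}=1, q_{-2}=1, q_{-1}=0):
  i=0: a_0=43, p_0 = 43*1 + 0 = 43, q_0 = 43*0 + 1 = 1.
  i=1: a_1=1, p_1 = 1*43 + 1 = 44, q_1 = 1*1 + 0 = 1.
  i=2: a_2=2, p_2 = 2*44 + 43 = 131, q_2 = 2*1 + 1 = 3.
  i=3: a_3=2, p_3 = 2*131 + 44 = 306, q_3 = 2*3 + 1 = 7.
  i=4: a_4=1, p_4 = 1*306 + 131 = 437, q_4 = 1*7 + 3 = 10.
  i=5: a_5=2, p_5 = 2*437 + 306 = 1180, q_5 = 2*10 + 7 = 27.
  i=6: a_6=8, p_6 = 8*1180 + 437 = 9877, q_6 = 8*27 + 10 = 226.
  i=7: a_7=2, p_7 = 2*9877 + 1180 = 20934, q_7 = 2*226 + 27 = 479.
  i=8: a_8=1, p_8 = 1*20934 + 9877 = 30811, q_8 = 1*479 + 226 = 705.
  i=9: a_9=2, p_9 = 2*30811 + 20934 = 82556, q_9 = 2*705 + 479 = 1889.
  i=10: a_10=2, p_10 = 2*82556 + 30811 = 195923, q_10 = 2*1889 + 705 = 4483.
  i=11: a_11=1, p_11 = 1*195923 + 82556 = 278479, q_11 = 1*4483 + 1889 = 6372.
Check: 278479^2 - 1910*6372^2 = 77550553441 - 77550553440 = 1, so (x, y) = (278479, 6372) solves the equation, and by the theorem it is the least positive solution.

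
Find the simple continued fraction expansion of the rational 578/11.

Run the Euclidean algorithm on 578 and 11; the successive quotients are the partial quotients a_0, a_1, ... (each step inverts the fractional part left over by the previous one):
  578 = 52*11 + 6, so a_0 = 52.
  11 = 1*6 + 5, so a_1 = 1.
  6 = 1*5 + 1, so a_2 = 1.
  5 = 5*1 + 0, so a_3 = 5.
The remainder reaches 0 after 4 divisions, so the expansion has 4 partial quotients, read off in order.

[52; 1, 1, 5]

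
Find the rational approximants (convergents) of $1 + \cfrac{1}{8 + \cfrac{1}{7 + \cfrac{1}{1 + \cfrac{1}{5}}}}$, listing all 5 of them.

1/1, 9/8, 64/57, 73/65, 429/382

Using the convergent recurrence p_i = a_i*p_{i-1} + p_{i-2}, q_i = a_i*q_{i-1} + q_{i-2} with p_{-2}=0, p_{-1}=1, q_{-2}=1, q_{-1}=0:
  i=0: a_0=1, p_0 = 1*1 + 0 = 1, q_0 = 1*0 + 1 = 1.
  i=1: a_1=8, p_1 = 8*1 + 1 = 9, q_1 = 8*1 + 0 = 8.
  i=2: a_2=7, p_2 = 7*9 + 1 = 64, q_2 = 7*8 + 1 = 57.
  i=3: a_3=1, p_3 = 1*64 + 9 = 73, q_3 = 1*57 + 8 = 65.
  i=4: a_4=5, p_4 = 5*73 + 64 = 429, q_4 = 5*65 + 57 = 382.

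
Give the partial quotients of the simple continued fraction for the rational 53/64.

Run the Euclidean algorithm on 53 and 64; the successive quotients are the partial quotients a_0, a_1, ... (each step inverts the fractional part left over by the previous one):
  53 = 0*64 + 53, so a_0 = 0.
  64 = 1*53 + 11, so a_1 = 1.
  53 = 4*11 + 9, so a_2 = 4.
  11 = 1*9 + 2, so a_3 = 1.
  9 = 4*2 + 1, so a_4 = 4.
  2 = 2*1 + 0, so a_5 = 2.
The remainder reaches 0 after 6 divisions, so the expansion has 6 partial quotients, read off in order.

[0; 1, 4, 1, 4, 2]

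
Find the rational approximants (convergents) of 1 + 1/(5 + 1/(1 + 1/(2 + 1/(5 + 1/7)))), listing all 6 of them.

1/1, 6/5, 7/6, 20/17, 107/91, 769/654

Using the convergent recurrence p_i = a_i*p_{i-1} + p_{i-2}, q_i = a_i*q_{i-1} + q_{i-2} with p_{-2}=0, p_{-1}=1, q_{-2}=1, q_{-1}=0:
  i=0: a_0=1, p_0 = 1*1 + 0 = 1, q_0 = 1*0 + 1 = 1.
  i=1: a_1=5, p_1 = 5*1 + 1 = 6, q_1 = 5*1 + 0 = 5.
  i=2: a_2=1, p_2 = 1*6 + 1 = 7, q_2 = 1*5 + 1 = 6.
  i=3: a_3=2, p_3 = 2*7 + 6 = 20, q_3 = 2*6 + 5 = 17.
  i=4: a_4=5, p_4 = 5*20 + 7 = 107, q_4 = 5*17 + 6 = 91.
  i=5: a_5=7, p_5 = 7*107 + 20 = 769, q_5 = 7*91 + 17 = 654.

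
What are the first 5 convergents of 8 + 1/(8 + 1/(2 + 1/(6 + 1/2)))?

8/1, 65/8, 138/17, 893/110, 1924/237

Using the convergent recurrence p_i = a_i*p_{i-1} + p_{i-2}, q_i = a_i*q_{i-1} + q_{i-2} with p_{-2}=0, p_{-1}=1, q_{-2}=1, q_{-1}=0:
  i=0: a_0=8, p_0 = 8*1 + 0 = 8, q_0 = 8*0 + 1 = 1.
  i=1: a_1=8, p_1 = 8*8 + 1 = 65, q_1 = 8*1 + 0 = 8.
  i=2: a_2=2, p_2 = 2*65 + 8 = 138, q_2 = 2*8 + 1 = 17.
  i=3: a_3=6, p_3 = 6*138 + 65 = 893, q_3 = 6*17 + 8 = 110.
  i=4: a_4=2, p_4 = 2*893 + 138 = 1924, q_4 = 2*110 + 17 = 237.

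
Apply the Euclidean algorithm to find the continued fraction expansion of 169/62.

Run the Euclidean algorithm on 169 and 62; the successive quotients are the partial quotients a_0, a_1, ... (each step inverts the fractional part left over by the previous one):
  169 = 2*62 + 45, so a_0 = 2.
  62 = 1*45 + 17, so a_1 = 1.
  45 = 2*17 + 11, so a_2 = 2.
  17 = 1*11 + 6, so a_3 = 1.
  11 = 1*6 + 5, so a_4 = 1.
  6 = 1*5 + 1, so a_5 = 1.
  5 = 5*1 + 0, so a_6 = 5.
The remainder reaches 0 after 7 divisions, so the expansion has 7 partial quotients, read off in order.

[2; 1, 2, 1, 1, 1, 5]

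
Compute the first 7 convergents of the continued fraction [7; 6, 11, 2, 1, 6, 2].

Using the convergent recurrence p_i = a_i*p_{i-1} + p_{i-2}, q_i = a_i*q_{i-1} + q_{i-2} with p_{-2}=0, p_{-1}=1, q_{-2}=1, q_{-1}=0:
  i=0: a_0=7, p_0 = 7*1 + 0 = 7, q_0 = 7*0 + 1 = 1.
  i=1: a_1=6, p_1 = 6*7 + 1 = 43, q_1 = 6*1 + 0 = 6.
  i=2: a_2=11, p_2 = 11*43 + 7 = 480, q_2 = 11*6 + 1 = 67.
  i=3: a_3=2, p_3 = 2*480 + 43 = 1003, q_3 = 2*67 + 6 = 140.
  i=4: a_4=1, p_4 = 1*1003 + 480 = 1483, q_4 = 1*140 + 67 = 207.
  i=5: a_5=6, p_5 = 6*1483 + 1003 = 9901, q_5 = 6*207 + 140 = 1382.
  i=6: a_6=2, p_6 = 2*9901 + 1483 = 21285, q_6 = 2*1382 + 207 = 2971.

7/1, 43/6, 480/67, 1003/140, 1483/207, 9901/1382, 21285/2971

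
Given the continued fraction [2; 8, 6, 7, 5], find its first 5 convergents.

2/1, 17/8, 104/49, 745/351, 3829/1804

Using the convergent recurrence p_i = a_i*p_{i-1} + p_{i-2}, q_i = a_i*q_{i-1} + q_{i-2} with p_{-2}=0, p_{-1}=1, q_{-2}=1, q_{-1}=0:
  i=0: a_0=2, p_0 = 2*1 + 0 = 2, q_0 = 2*0 + 1 = 1.
  i=1: a_1=8, p_1 = 8*2 + 1 = 17, q_1 = 8*1 + 0 = 8.
  i=2: a_2=6, p_2 = 6*17 + 2 = 104, q_2 = 6*8 + 1 = 49.
  i=3: a_3=7, p_3 = 7*104 + 17 = 745, q_3 = 7*49 + 8 = 351.
  i=4: a_4=5, p_4 = 5*745 + 104 = 3829, q_4 = 5*351 + 49 = 1804.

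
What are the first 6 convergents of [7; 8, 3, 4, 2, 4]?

Using the convergent recurrence p_i = a_i*p_{i-1} + p_{i-2}, q_i = a_i*q_{i-1} + q_{i-2} with p_{-2}=0, p_{-1}=1, q_{-2}=1, q_{-1}=0:
  i=0: a_0=7, p_0 = 7*1 + 0 = 7, q_0 = 7*0 + 1 = 1.
  i=1: a_1=8, p_1 = 8*7 + 1 = 57, q_1 = 8*1 + 0 = 8.
  i=2: a_2=3, p_2 = 3*57 + 7 = 178, q_2 = 3*8 + 1 = 25.
  i=3: a_3=4, p_3 = 4*178 + 57 = 769, q_3 = 4*25 + 8 = 108.
  i=4: a_4=2, p_4 = 2*769 + 178 = 1716, q_4 = 2*108 + 25 = 241.
  i=5: a_5=4, p_5 = 4*1716 + 769 = 7633, q_5 = 4*241 + 108 = 1072.

7/1, 57/8, 178/25, 769/108, 1716/241, 7633/1072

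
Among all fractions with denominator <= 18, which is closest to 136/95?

10/7

Expand x = 136/95 as a continued fraction with the Euclidean algorithm:
  136 = 1*95 + 41, so a_0 = 1.
  95 = 2*41 + 13, so a_1 = 2.
  41 = 3*13 + 2, so a_2 = 3.
  13 = 6*2 + 1, so a_3 = 6.
  2 = 2*1 + 0, so a_4 = 2.
so x = [1; 2, 3, 6, 2].
Convergents (p_i = a_i*p_{i-1} + p_{i-2}, q_i = a_i*q_{i-1} + q_{i-2} with p_{-2}=0, p_{-1}=1, q_{-2}=1, q_{-1}=0), until the denominator exceeds 18:
  i=0: a_0=1, p_0 = 1*1 + 0 = 1, q_0 = 1*0 + 1 = 1.
  i=1: a_1=2, p_1 = 2*1 + 1 = 3, q_1 = 2*1 + 0 = 2.
  i=2: a_2=3, p_2 = 3*3 + 1 = 10, q_2 = 3*2 + 1 = 7.
  i=3: a_3=6, p_3 = 6*10 + 3 = 63, q_3 = 6*7 + 2 = 44.
q_3 = 44 > 18, so the last convergent with denominator <= 18 is p_2/q_2 = 10/7.
The closest fraction with denominator <= 18 is either p_2/q_2 or the intermediate fraction (k*p_2 + p_1)/(k*q_2 + q_1) with the largest k >= 1 whose denominator stays <= 18; these approach x as k grows, and every other convergent or intermediate fraction in range is farther away.
Largest k: floor((18 - q_1)/q_2) = floor((18 - 2)/7) = 2.
That gives (2*10 + 3)/(2*7 + 2) = 23/16.
Compare the errors: |x - 10/7| = |136*7 - 10*95|/(95*7) = 2/665, and |x - 23/16| = |136*16 - 23*95|/(95*16) = 9/1520.
Cross-multiplying, 2*1520 = 3040 < 5985 = 9*665, so 2/665 is smaller: the convergent 10/7 is closer to x than 23/16.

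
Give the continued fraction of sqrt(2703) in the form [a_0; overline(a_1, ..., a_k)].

[51; overline(1, 102)]

Write x_i = (sqrt(2703) + m_i)/d_i with (m_0, d_0) = (0, 1). a_0 = floor(sqrt(2703)) = 51, since 51^2 = 2601 <= 2703 < 2704 = 52^2.
Iterate m_{i+1} = d_i*a_i - m_i, d_{i+1} = (2703 - m_{i+1}^2)/d_i, a_{i+1} = floor((a_0 + m_{i+1})/d_{i+1}):
  m_1 = 1*51 - 0 = 51, d_1 = (2703 - 51^2)/1 = 102/1 = 102, a_1 = floor((51 + 51)/102) = 1.
  m_2 = 102*1 - 51 = 51, d_2 = (2703 - 51^2)/102 = 102/102 = 1, a_2 = floor((51 + 51)/1) = 102.
  m_3 = 1*102 - 51 = 51, d_3 = (2703 - 51^2)/1 = 102/1 = 102: (m_3, d_3) = (m_1, d_1) = (51, 102), so from here the quotients repeat a_1, a_2; the period length is 2.
Hence the expansion of sqrt(2703) is a_0 = 51 followed by the repeating block 1, 102 (period 2).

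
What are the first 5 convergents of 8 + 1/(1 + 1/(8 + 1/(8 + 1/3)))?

Using the convergent recurrence p_i = a_i*p_{i-1} + p_{i-2}, q_i = a_i*q_{i-1} + q_{i-2} with p_{-2}=0, p_{-1}=1, q_{-2}=1, q_{-1}=0:
  i=0: a_0=8, p_0 = 8*1 + 0 = 8, q_0 = 8*0 + 1 = 1.
  i=1: a_1=1, p_1 = 1*8 + 1 = 9, q_1 = 1*1 + 0 = 1.
  i=2: a_2=8, p_2 = 8*9 + 8 = 80, q_2 = 8*1 + 1 = 9.
  i=3: a_3=8, p_3 = 8*80 + 9 = 649, q_3 = 8*9 + 1 = 73.
  i=4: a_4=3, p_4 = 3*649 + 80 = 2027, q_4 = 3*73 + 9 = 228.

8/1, 9/1, 80/9, 649/73, 2027/228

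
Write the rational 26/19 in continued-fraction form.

[1; 2, 1, 2, 2]

Run the Euclidean algorithm on 26 and 19; the successive quotients are the partial quotients a_0, a_1, ... (each step inverts the fractional part left over by the previous one):
  26 = 1*19 + 7, so a_0 = 1.
  19 = 2*7 + 5, so a_1 = 2.
  7 = 1*5 + 2, so a_2 = 1.
  5 = 2*2 + 1, so a_3 = 2.
  2 = 2*1 + 0, so a_4 = 2.
The remainder reaches 0 after 5 divisions, so the expansion has 5 partial quotients, read off in order.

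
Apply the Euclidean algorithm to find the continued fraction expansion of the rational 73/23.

[3; 5, 1, 3]

Run the Euclidean algorithm on 73 and 23; the successive quotients are the partial quotients a_0, a_1, ... (each step inverts the fractional part left over by the previous one):
  73 = 3*23 + 4, so a_0 = 3.
  23 = 5*4 + 3, so a_1 = 5.
  4 = 1*3 + 1, so a_2 = 1.
  3 = 3*1 + 0, so a_3 = 3.
The remainder reaches 0 after 4 divisions, so the expansion has 4 partial quotients, read off in order.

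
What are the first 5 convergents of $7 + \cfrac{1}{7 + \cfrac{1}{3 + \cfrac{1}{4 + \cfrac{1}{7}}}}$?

Using the convergent recurrence p_i = a_i*p_{i-1} + p_{i-2}, q_i = a_i*q_{i-1} + q_{i-2} with p_{-2}=0, p_{-1}=1, q_{-2}=1, q_{-1}=0:
  i=0: a_0=7, p_0 = 7*1 + 0 = 7, q_0 = 7*0 + 1 = 1.
  i=1: a_1=7, p_1 = 7*7 + 1 = 50, q_1 = 7*1 + 0 = 7.
  i=2: a_2=3, p_2 = 3*50 + 7 = 157, q_2 = 3*7 + 1 = 22.
  i=3: a_3=4, p_3 = 4*157 + 50 = 678, q_3 = 4*22 + 7 = 95.
  i=4: a_4=7, p_4 = 7*678 + 157 = 4903, q_4 = 7*95 + 22 = 687.

7/1, 50/7, 157/22, 678/95, 4903/687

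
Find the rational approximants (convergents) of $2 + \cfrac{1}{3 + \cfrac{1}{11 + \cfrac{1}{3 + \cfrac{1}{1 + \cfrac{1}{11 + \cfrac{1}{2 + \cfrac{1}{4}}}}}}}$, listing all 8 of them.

2/1, 7/3, 79/34, 244/105, 323/139, 3797/1634, 7917/3407, 35465/15262

Using the convergent recurrence p_i = a_i*p_{i-1} + p_{i-2}, q_i = a_i*q_{i-1} + q_{i-2} with p_{-2}=0, p_{-1}=1, q_{-2}=1, q_{-1}=0:
  i=0: a_0=2, p_0 = 2*1 + 0 = 2, q_0 = 2*0 + 1 = 1.
  i=1: a_1=3, p_1 = 3*2 + 1 = 7, q_1 = 3*1 + 0 = 3.
  i=2: a_2=11, p_2 = 11*7 + 2 = 79, q_2 = 11*3 + 1 = 34.
  i=3: a_3=3, p_3 = 3*79 + 7 = 244, q_3 = 3*34 + 3 = 105.
  i=4: a_4=1, p_4 = 1*244 + 79 = 323, q_4 = 1*105 + 34 = 139.
  i=5: a_5=11, p_5 = 11*323 + 244 = 3797, q_5 = 11*139 + 105 = 1634.
  i=6: a_6=2, p_6 = 2*3797 + 323 = 7917, q_6 = 2*1634 + 139 = 3407.
  i=7: a_7=4, p_7 = 4*7917 + 3797 = 35465, q_7 = 4*3407 + 1634 = 15262.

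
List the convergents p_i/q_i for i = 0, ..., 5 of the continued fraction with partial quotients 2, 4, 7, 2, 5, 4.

Using the convergent recurrence p_i = a_i*p_{i-1} + p_{i-2}, q_i = a_i*q_{i-1} + q_{i-2} with p_{-2}=0, p_{-1}=1, q_{-2}=1, q_{-1}=0:
  i=0: a_0=2, p_0 = 2*1 + 0 = 2, q_0 = 2*0 + 1 = 1.
  i=1: a_1=4, p_1 = 4*2 + 1 = 9, q_1 = 4*1 + 0 = 4.
  i=2: a_2=7, p_2 = 7*9 + 2 = 65, q_2 = 7*4 + 1 = 29.
  i=3: a_3=2, p_3 = 2*65 + 9 = 139, q_3 = 2*29 + 4 = 62.
  i=4: a_4=5, p_4 = 5*139 + 65 = 760, q_4 = 5*62 + 29 = 339.
  i=5: a_5=4, p_5 = 4*760 + 139 = 3179, q_5 = 4*339 + 62 = 1418.

2/1, 9/4, 65/29, 139/62, 760/339, 3179/1418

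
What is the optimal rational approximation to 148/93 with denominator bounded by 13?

19/12

Expand x = 148/93 as a continued fraction with the Euclidean algorithm:
  148 = 1*93 + 55, so a_0 = 1.
  93 = 1*55 + 38, so a_1 = 1.
  55 = 1*38 + 17, so a_2 = 1.
  38 = 2*17 + 4, so a_3 = 2.
  17 = 4*4 + 1, so a_4 = 4.
  4 = 4*1 + 0, so a_5 = 4.
so x = [1; 1, 1, 2, 4, 4].
Convergents (p_i = a_i*p_{i-1} + p_{i-2}, q_i = a_i*q_{i-1} + q_{i-2} with p_{-2}=0, p_{-1}=1, q_{-2}=1, q_{-1}=0), until the denominator exceeds 13:
  i=0: a_0=1, p_0 = 1*1 + 0 = 1, q_0 = 1*0 + 1 = 1.
  i=1: a_1=1, p_1 = 1*1 + 1 = 2, q_1 = 1*1 + 0 = 1.
  i=2: a_2=1, p_2 = 1*2 + 1 = 3, q_2 = 1*1 + 1 = 2.
  i=3: a_3=2, p_3 = 2*3 + 2 = 8, q_3 = 2*2 + 1 = 5.
  i=4: a_4=4, p_4 = 4*8 + 3 = 35, q_4 = 4*5 + 2 = 22.
q_4 = 22 > 13, so the last convergent with denominator <= 13 is p_3/q_3 = 8/5.
The closest fraction with denominator <= 13 is either p_3/q_3 or the intermediate fraction (k*p_3 + p_2)/(k*q_3 + q_2) with the largest k >= 1 whose denominator stays <= 13; these approach x as k grows, and every other convergent or intermediate fraction in range is farther away.
Largest k: floor((13 - q_2)/q_3) = floor((13 - 2)/5) = 2.
That gives (2*8 + 3)/(2*5 + 2) = 19/12.
Compare the errors: |x - 8/5| = |148*5 - 8*93|/(93*5) = 4/465, and |x - 19/12| = |148*12 - 19*93|/(93*12) = 9/1116.
Cross-multiplying, 9*465 = 4185 < 4464 = 4*1116, so 9/1116 is smaller: the intermediate fraction 19/12 is closer to x than 8/5.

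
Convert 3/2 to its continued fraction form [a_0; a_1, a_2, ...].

[1; 2]

Run the Euclidean algorithm on 3 and 2; the successive quotients are the partial quotients a_0, a_1, ... (each step inverts the fractional part left over by the previous one):
  3 = 1*2 + 1, so a_0 = 1.
  2 = 2*1 + 0, so a_1 = 2.
The remainder reaches 0 after 2 divisions, so the expansion has 2 partial quotients, read off in order.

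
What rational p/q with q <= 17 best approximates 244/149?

18/11

Expand x = 244/149 as a continued fraction with the Euclidean algorithm:
  244 = 1*149 + 95, so a_0 = 1.
  149 = 1*95 + 54, so a_1 = 1.
  95 = 1*54 + 41, so a_2 = 1.
  54 = 1*41 + 13, so a_3 = 1.
  41 = 3*13 + 2, so a_4 = 3.
  13 = 6*2 + 1, so a_5 = 6.
  2 = 2*1 + 0, so a_6 = 2.
so x = [1; 1, 1, 1, 3, 6, 2].
Convergents (p_i = a_i*p_{i-1} + p_{i-2}, q_i = a_i*q_{i-1} + q_{i-2} with p_{-2}=0, p_{-1}=1, q_{-2}=1, q_{-1}=0), until the denominator exceeds 17:
  i=0: a_0=1, p_0 = 1*1 + 0 = 1, q_0 = 1*0 + 1 = 1.
  i=1: a_1=1, p_1 = 1*1 + 1 = 2, q_1 = 1*1 + 0 = 1.
  i=2: a_2=1, p_2 = 1*2 + 1 = 3, q_2 = 1*1 + 1 = 2.
  i=3: a_3=1, p_3 = 1*3 + 2 = 5, q_3 = 1*2 + 1 = 3.
  i=4: a_4=3, p_4 = 3*5 + 3 = 18, q_4 = 3*3 + 2 = 11.
  i=5: a_5=6, p_5 = 6*18 + 5 = 113, q_5 = 6*11 + 3 = 69.
q_5 = 69 > 17, so the last convergent with denominator <= 17 is p_4/q_4 = 18/11.
The closest fraction with denominator <= 17 is either p_4/q_4 or the intermediate fraction (k*p_4 + p_3)/(k*q_4 + q_3) with the largest k >= 1 whose denominator stays <= 17; these approach x as k grows, and every other convergent or intermediate fraction in range is farther away.
Largest k: floor((17 - q_3)/q_4) = floor((17 - 3)/11) = 1.
That gives (1*18 + 5)/(1*11 + 3) = 23/14.
Compare the errors: |x - 18/11| = |244*11 - 18*149|/(149*11) = 2/1639, and |x - 23/14| = |244*14 - 23*149|/(149*14) = 11/2086.
Cross-multiplying, 2*2086 = 4172 < 18029 = 11*1639, so 2/1639 is smaller: the convergent 18/11 is closer to x than 23/14.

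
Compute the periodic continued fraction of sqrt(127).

[11; (3, 1, 2, 2, 7, 11, 7, 2, 2, 1, 3, 22)]

Write x_i = (sqrt(127) + m_i)/d_i with (m_0, d_0) = (0, 1). a_0 = floor(sqrt(127)) = 11, since 11^2 = 121 <= 127 < 144 = 12^2.
Iterate m_{i+1} = d_i*a_i - m_i, d_{i+1} = (127 - m_{i+1}^2)/d_i, a_{i+1} = floor((a_0 + m_{i+1})/d_{i+1}):
  m_1 = 1*11 - 0 = 11, d_1 = (127 - 11^2)/1 = 6/1 = 6, a_1 = floor((11 + 11)/6) = 3.
  m_2 = 6*3 - 11 = 7, d_2 = (127 - 7^2)/6 = 78/6 = 13, a_2 = floor((11 + 7)/13) = 1.
  m_3 = 13*1 - 7 = 6, d_3 = (127 - 6^2)/13 = 91/13 = 7, a_3 = floor((11 + 6)/7) = 2.
  m_4 = 7*2 - 6 = 8, d_4 = (127 - 8^2)/7 = 63/7 = 9, a_4 = floor((11 + 8)/9) = 2.
  m_5 = 9*2 - 8 = 10, d_5 = (127 - 10^2)/9 = 27/9 = 3, a_5 = floor((11 + 10)/3) = 7.
  m_6 = 3*7 - 10 = 11, d_6 = (127 - 11^2)/3 = 6/3 = 2, a_6 = floor((11 + 11)/2) = 11.
  m_7 = 2*11 - 11 = 11, d_7 = (127 - 11^2)/2 = 6/2 = 3, a_7 = floor((11 + 11)/3) = 7.
  m_8 = 3*7 - 11 = 10, d_8 = (127 - 10^2)/3 = 27/3 = 9, a_8 = floor((11 + 10)/9) = 2.
  m_9 = 9*2 - 10 = 8, d_9 = (127 - 8^2)/9 = 63/9 = 7, a_9 = floor((11 + 8)/7) = 2.
  m_10 = 7*2 - 8 = 6, d_10 = (127 - 6^2)/7 = 91/7 = 13, a_10 = floor((11 + 6)/13) = 1.
  m_11 = 13*1 - 6 = 7, d_11 = (127 - 7^2)/13 = 78/13 = 6, a_11 = floor((11 + 7)/6) = 3.
  m_12 = 6*3 - 7 = 11, d_12 = (127 - 11^2)/6 = 6/6 = 1, a_12 = floor((11 + 11)/1) = 22.
  m_13 = 1*22 - 11 = 11, d_13 = (127 - 11^2)/1 = 6/1 = 6: (m_13, d_13) = (m_1, d_1) = (11, 6), so from here the quotients repeat a_1, ..., a_12; the period length is 12.
Hence the expansion of sqrt(127) is a_0 = 11 followed by the repeating block 3, 1, 2, 2, 7, 11, 7, 2, 2, 1, 3, 22 (period 12).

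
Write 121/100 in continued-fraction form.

[1; 4, 1, 3, 5]

Run the Euclidean algorithm on 121 and 100; the successive quotients are the partial quotients a_0, a_1, ... (each step inverts the fractional part left over by the previous one):
  121 = 1*100 + 21, so a_0 = 1.
  100 = 4*21 + 16, so a_1 = 4.
  21 = 1*16 + 5, so a_2 = 1.
  16 = 3*5 + 1, so a_3 = 3.
  5 = 5*1 + 0, so a_4 = 5.
The remainder reaches 0 after 5 divisions, so the expansion has 5 partial quotients, read off in order.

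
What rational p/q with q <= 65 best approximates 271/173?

Expand x = 271/173 as a continued fraction with the Euclidean algorithm:
  271 = 1*173 + 98, so a_0 = 1.
  173 = 1*98 + 75, so a_1 = 1.
  98 = 1*75 + 23, so a_2 = 1.
  75 = 3*23 + 6, so a_3 = 3.
  23 = 3*6 + 5, so a_4 = 3.
  6 = 1*5 + 1, so a_5 = 1.
  5 = 5*1 + 0, so a_6 = 5.
so x = [1; 1, 1, 3, 3, 1, 5].
Convergents (p_i = a_i*p_{i-1} + p_{i-2}, q_i = a_i*q_{i-1} + q_{i-2} with p_{-2}=0, p_{-1}=1, q_{-2}=1, q_{-1}=0), until the denominator exceeds 65:
  i=0: a_0=1, p_0 = 1*1 + 0 = 1, q_0 = 1*0 + 1 = 1.
  i=1: a_1=1, p_1 = 1*1 + 1 = 2, q_1 = 1*1 + 0 = 1.
  i=2: a_2=1, p_2 = 1*2 + 1 = 3, q_2 = 1*1 + 1 = 2.
  i=3: a_3=3, p_3 = 3*3 + 2 = 11, q_3 = 3*2 + 1 = 7.
  i=4: a_4=3, p_4 = 3*11 + 3 = 36, q_4 = 3*7 + 2 = 23.
  i=5: a_5=1, p_5 = 1*36 + 11 = 47, q_5 = 1*23 + 7 = 30.
  i=6: a_6=5, p_6 = 5*47 + 36 = 271, q_6 = 5*30 + 23 = 173.
q_6 = 173 > 65, so the last convergent with denominator <= 65 is p_5/q_5 = 47/30.
The closest fraction with denominator <= 65 is either p_5/q_5 or the intermediate fraction (k*p_5 + p_4)/(k*q_5 + q_4) with the largest k >= 1 whose denominator stays <= 65; these approach x as k grows, and every other convergent or intermediate fraction in range is farther away.
Largest k: floor((65 - q_4)/q_5) = floor((65 - 23)/30) = 1.
That gives (1*47 + 36)/(1*30 + 23) = 83/53.
Compare the errors: |x - 47/30| = |271*30 - 47*173|/(173*30) = 1/5190, and |x - 83/53| = |271*53 - 83*173|/(173*53) = 4/9169.
Cross-multiplying, 1*9169 = 9169 < 20760 = 4*5190, so 1/5190 is smaller: the convergent 47/30 is closer to x than 83/53.

47/30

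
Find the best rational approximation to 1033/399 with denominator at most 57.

Expand x = 1033/399 as a continued fraction with the Euclidean algorithm:
  1033 = 2*399 + 235, so a_0 = 2.
  399 = 1*235 + 164, so a_1 = 1.
  235 = 1*164 + 71, so a_2 = 1.
  164 = 2*71 + 22, so a_3 = 2.
  71 = 3*22 + 5, so a_4 = 3.
  22 = 4*5 + 2, so a_5 = 4.
  5 = 2*2 + 1, so a_6 = 2.
  2 = 2*1 + 0, so a_7 = 2.
so x = [2; 1, 1, 2, 3, 4, 2, 2].
Convergents (p_i = a_i*p_{i-1} + p_{i-2}, q_i = a_i*q_{i-1} + q_{i-2} with p_{-2}=0, p_{-1}=1, q_{-2}=1, q_{-1}=0), until the denominator exceeds 57:
  i=0: a_0=2, p_0 = 2*1 + 0 = 2, q_0 = 2*0 + 1 = 1.
  i=1: a_1=1, p_1 = 1*2 + 1 = 3, q_1 = 1*1 + 0 = 1.
  i=2: a_2=1, p_2 = 1*3 + 2 = 5, q_2 = 1*1 + 1 = 2.
  i=3: a_3=2, p_3 = 2*5 + 3 = 13, q_3 = 2*2 + 1 = 5.
  i=4: a_4=3, p_4 = 3*13 + 5 = 44, q_4 = 3*5 + 2 = 17.
  i=5: a_5=4, p_5 = 4*44 + 13 = 189, q_5 = 4*17 + 5 = 73.
q_5 = 73 > 57, so the last convergent with denominator <= 57 is p_4/q_4 = 44/17.
The closest fraction with denominator <= 57 is either p_4/q_4 or the intermediate fraction (k*p_4 + p_3)/(k*q_4 + q_3) with the largest k >= 1 whose denominator stays <= 57; these approach x as k grows, and every other convergent or intermediate fraction in range is farther away.
Largest k: floor((57 - q_3)/q_4) = floor((57 - 5)/17) = 3.
That gives (3*44 + 13)/(3*17 + 5) = 145/56.
Compare the errors: |x - 44/17| = |1033*17 - 44*399|/(399*17) = 5/6783, and |x - 145/56| = |1033*56 - 145*399|/(399*56) = 7/22344.
Cross-multiplying, 7*6783 = 47481 < 111720 = 5*22344, so 7/22344 is smaller: the intermediate fraction 145/56 is closer to x than 44/17.

145/56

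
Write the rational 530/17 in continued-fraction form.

Run the Euclidean algorithm on 530 and 17; the successive quotients are the partial quotients a_0, a_1, ... (each step inverts the fractional part left over by the previous one):
  530 = 31*17 + 3, so a_0 = 31.
  17 = 5*3 + 2, so a_1 = 5.
  3 = 1*2 + 1, so a_2 = 1.
  2 = 2*1 + 0, so a_3 = 2.
The remainder reaches 0 after 4 divisions, so the expansion has 4 partial quotients, read off in order.

[31; 5, 1, 2]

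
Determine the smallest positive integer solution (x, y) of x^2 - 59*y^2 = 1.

First expand sqrt(59) as a continued fraction. With x_i = (sqrt(59) + m_i)/d_i and (m_0, d_0) = (0, 1): a_0 = floor(sqrt(59)) = 7, since 7^2 = 49 <= 59 < 64 = 8^2.
Iterate m_{i+1} = d_i*a_i - m_i, d_{i+1} = (59 - m_{i+1}^2)/d_i, a_{i+1} = floor((a_0 + m_{i+1})/d_{i+1}):
  m_1 = 1*7 - 0 = 7, d_1 = (59 - 7^2)/1 = 10/1 = 10, a_1 = floor((7 + 7)/10) = 1.
  m_2 = 10*1 - 7 = 3, d_2 = (59 - 3^2)/10 = 50/10 = 5, a_2 = floor((7 + 3)/5) = 2.
  m_3 = 5*2 - 3 = 7, d_3 = (59 - 7^2)/5 = 10/5 = 2, a_3 = floor((7 + 7)/2) = 7.
  m_4 = 2*7 - 7 = 7, d_4 = (59 - 7^2)/2 = 10/2 = 5, a_4 = floor((7 + 7)/5) = 2.
  m_5 = 5*2 - 7 = 3, d_5 = (59 - 3^2)/5 = 50/5 = 10, a_5 = floor((7 + 3)/10) = 1.
  m_6 = 10*1 - 3 = 7, d_6 = (59 - 7^2)/10 = 10/10 = 1, a_6 = floor((7 + 7)/1) = 14.
  m_7 = 1*14 - 7 = 7, d_7 = (59 - 7^2)/1 = 10/1 = 10: (m_7, d_7) = (m_1, d_1) = (7, 10), so from here the quotients repeat a_1, ..., a_6; the period length is 6.
So sqrt(59) = [7; (1, 2, 7, 2, 1, 14)] with period length k = 6.
k is even, so the fundamental solution of x^2 - 59y^2 = 1 is (p_{k-1}, q_{k-1}) = (p_5, q_5); compute convergents through index 5.
Convergents (p_i = a_i*p_{i-1} + p_{i-2}, q_i = a_i*q_{i-1} + q_{i-2} with p_{-2}=0, p_{-1}=1, q_{-2}=1, q_{-1}=0):
  i=0: a_0=7, p_0 = 7*1 + 0 = 7, q_0 = 7*0 + 1 = 1.
  i=1: a_1=1, p_1 = 1*7 + 1 = 8, q_1 = 1*1 + 0 = 1.
  i=2: a_2=2, p_2 = 2*8 + 7 = 23, q_2 = 2*1 + 1 = 3.
  i=3: a_3=7, p_3 = 7*23 + 8 = 169, q_3 = 7*3 + 1 = 22.
  i=4: a_4=2, p_4 = 2*169 + 23 = 361, q_4 = 2*22 + 3 = 47.
  i=5: a_5=1, p_5 = 1*361 + 169 = 530, q_5 = 1*47 + 22 = 69.
Check: 530^2 - 59*69^2 = 280900 - 280899 = 1, so (x, y) = (530, 69) solves the equation, and by the theorem it is the least positive solution.

(x, y) = (530, 69)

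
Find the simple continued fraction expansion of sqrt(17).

Write x_i = (sqrt(17) + m_i)/d_i with (m_0, d_0) = (0, 1). a_0 = floor(sqrt(17)) = 4, since 4^2 = 16 <= 17 < 25 = 5^2.
Iterate m_{i+1} = d_i*a_i - m_i, d_{i+1} = (17 - m_{i+1}^2)/d_i, a_{i+1} = floor((a_0 + m_{i+1})/d_{i+1}):
  m_1 = 1*4 - 0 = 4, d_1 = (17 - 4^2)/1 = 1/1 = 1, a_1 = floor((4 + 4)/1) = 8.
  m_2 = 1*8 - 4 = 4, d_2 = (17 - 4^2)/1 = 1/1 = 1: (m_2, d_2) = (m_1, d_1) = (4, 1), so from here the quotient a_1 repeats; the period length is 1.
Hence the expansion of sqrt(17) is a_0 = 4 followed by the repeating block 8 (period 1).

[4; (8)]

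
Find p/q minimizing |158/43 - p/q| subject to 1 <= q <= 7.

11/3

Expand x = 158/43 as a continued fraction with the Euclidean algorithm:
  158 = 3*43 + 29, so a_0 = 3.
  43 = 1*29 + 14, so a_1 = 1.
  29 = 2*14 + 1, so a_2 = 2.
  14 = 14*1 + 0, so a_3 = 14.
so x = [3; 1, 2, 14].
Convergents (p_i = a_i*p_{i-1} + p_{i-2}, q_i = a_i*q_{i-1} + q_{i-2} with p_{-2}=0, p_{-1}=1, q_{-2}=1, q_{-1}=0), until the denominator exceeds 7:
  i=0: a_0=3, p_0 = 3*1 + 0 = 3, q_0 = 3*0 + 1 = 1.
  i=1: a_1=1, p_1 = 1*3 + 1 = 4, q_1 = 1*1 + 0 = 1.
  i=2: a_2=2, p_2 = 2*4 + 3 = 11, q_2 = 2*1 + 1 = 3.
  i=3: a_3=14, p_3 = 14*11 + 4 = 158, q_3 = 14*3 + 1 = 43.
q_3 = 43 > 7, so the last convergent with denominator <= 7 is p_2/q_2 = 11/3.
The closest fraction with denominator <= 7 is either p_2/q_2 or the intermediate fraction (k*p_2 + p_1)/(k*q_2 + q_1) with the largest k >= 1 whose denominator stays <= 7; these approach x as k grows, and every other convergent or intermediate fraction in range is farther away.
Largest k: floor((7 - q_1)/q_2) = floor((7 - 1)/3) = 2.
That gives (2*11 + 4)/(2*3 + 1) = 26/7.
Compare the errors: |x - 11/3| = |158*3 - 11*43|/(43*3) = 1/129, and |x - 26/7| = |158*7 - 26*43|/(43*7) = 12/301.
Cross-multiplying, 1*301 = 301 < 1548 = 12*129, so 1/129 is smaller: the convergent 11/3 is closer to x than 26/7.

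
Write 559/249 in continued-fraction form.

[2; 4, 12, 5]

Run the Euclidean algorithm on 559 and 249; the successive quotients are the partial quotients a_0, a_1, ... (each step inverts the fractional part left over by the previous one):
  559 = 2*249 + 61, so a_0 = 2.
  249 = 4*61 + 5, so a_1 = 4.
  61 = 12*5 + 1, so a_2 = 12.
  5 = 5*1 + 0, so a_3 = 5.
The remainder reaches 0 after 4 divisions, so the expansion has 4 partial quotients, read off in order.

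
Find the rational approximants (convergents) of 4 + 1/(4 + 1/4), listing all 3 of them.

Using the convergent recurrence p_i = a_i*p_{i-1} + p_{i-2}, q_i = a_i*q_{i-1} + q_{i-2} with p_{-2}=0, p_{-1}=1, q_{-2}=1, q_{-1}=0:
  i=0: a_0=4, p_0 = 4*1 + 0 = 4, q_0 = 4*0 + 1 = 1.
  i=1: a_1=4, p_1 = 4*4 + 1 = 17, q_1 = 4*1 + 0 = 4.
  i=2: a_2=4, p_2 = 4*17 + 4 = 72, q_2 = 4*4 + 1 = 17.

4/1, 17/4, 72/17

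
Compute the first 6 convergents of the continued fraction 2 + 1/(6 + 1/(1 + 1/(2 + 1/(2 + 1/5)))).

2/1, 13/6, 15/7, 43/20, 101/47, 548/255

Using the convergent recurrence p_i = a_i*p_{i-1} + p_{i-2}, q_i = a_i*q_{i-1} + q_{i-2} with p_{-2}=0, p_{-1}=1, q_{-2}=1, q_{-1}=0:
  i=0: a_0=2, p_0 = 2*1 + 0 = 2, q_0 = 2*0 + 1 = 1.
  i=1: a_1=6, p_1 = 6*2 + 1 = 13, q_1 = 6*1 + 0 = 6.
  i=2: a_2=1, p_2 = 1*13 + 2 = 15, q_2 = 1*6 + 1 = 7.
  i=3: a_3=2, p_3 = 2*15 + 13 = 43, q_3 = 2*7 + 6 = 20.
  i=4: a_4=2, p_4 = 2*43 + 15 = 101, q_4 = 2*20 + 7 = 47.
  i=5: a_5=5, p_5 = 5*101 + 43 = 548, q_5 = 5*47 + 20 = 255.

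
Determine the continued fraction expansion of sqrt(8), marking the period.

[2; (1, 4)]

Write x_i = (sqrt(8) + m_i)/d_i with (m_0, d_0) = (0, 1). a_0 = floor(sqrt(8)) = 2, since 2^2 = 4 <= 8 < 9 = 3^2.
Iterate m_{i+1} = d_i*a_i - m_i, d_{i+1} = (8 - m_{i+1}^2)/d_i, a_{i+1} = floor((a_0 + m_{i+1})/d_{i+1}):
  m_1 = 1*2 - 0 = 2, d_1 = (8 - 2^2)/1 = 4/1 = 4, a_1 = floor((2 + 2)/4) = 1.
  m_2 = 4*1 - 2 = 2, d_2 = (8 - 2^2)/4 = 4/4 = 1, a_2 = floor((2 + 2)/1) = 4.
  m_3 = 1*4 - 2 = 2, d_3 = (8 - 2^2)/1 = 4/1 = 4: (m_3, d_3) = (m_1, d_1) = (2, 4), so from here the quotients repeat a_1, a_2; the period length is 2.
Hence the expansion of sqrt(8) is a_0 = 2 followed by the repeating block 1, 4 (period 2).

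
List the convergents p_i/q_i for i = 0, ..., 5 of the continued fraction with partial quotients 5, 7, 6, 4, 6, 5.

Using the convergent recurrence p_i = a_i*p_{i-1} + p_{i-2}, q_i = a_i*q_{i-1} + q_{i-2} with p_{-2}=0, p_{-1}=1, q_{-2}=1, q_{-1}=0:
  i=0: a_0=5, p_0 = 5*1 + 0 = 5, q_0 = 5*0 + 1 = 1.
  i=1: a_1=7, p_1 = 7*5 + 1 = 36, q_1 = 7*1 + 0 = 7.
  i=2: a_2=6, p_2 = 6*36 + 5 = 221, q_2 = 6*7 + 1 = 43.
  i=3: a_3=4, p_3 = 4*221 + 36 = 920, q_3 = 4*43 + 7 = 179.
  i=4: a_4=6, p_4 = 6*920 + 221 = 5741, q_4 = 6*179 + 43 = 1117.
  i=5: a_5=5, p_5 = 5*5741 + 920 = 29625, q_5 = 5*1117 + 179 = 5764.

5/1, 36/7, 221/43, 920/179, 5741/1117, 29625/5764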